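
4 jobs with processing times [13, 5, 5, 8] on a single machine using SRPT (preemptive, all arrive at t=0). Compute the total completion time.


Since all jobs arrive at t=0, SRPT equals SPT ordering.
SPT order: [5, 5, 8, 13]
Completion times:
  Job 1: p=5, C=5
  Job 2: p=5, C=10
  Job 3: p=8, C=18
  Job 4: p=13, C=31
Total completion time = 5 + 10 + 18 + 31 = 64

64


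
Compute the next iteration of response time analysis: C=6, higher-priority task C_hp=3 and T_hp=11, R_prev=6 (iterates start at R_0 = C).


R_next = C + ceil(R_prev / T_hp) * C_hp
ceil(6 / 11) = ceil(0.5455) = 1
Interference = 1 * 3 = 3
R_next = 6 + 3 = 9

9


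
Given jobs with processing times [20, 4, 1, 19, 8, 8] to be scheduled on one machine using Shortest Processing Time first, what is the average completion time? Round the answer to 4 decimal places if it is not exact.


Sort jobs by processing time (SPT order): [1, 4, 8, 8, 19, 20]
Compute completion times sequentially:
  Job 1: processing = 1, completes at 1
  Job 2: processing = 4, completes at 5
  Job 3: processing = 8, completes at 13
  Job 4: processing = 8, completes at 21
  Job 5: processing = 19, completes at 40
  Job 6: processing = 20, completes at 60
Sum of completion times = 140
Average completion time = 140/6 = 23.3333

23.3333


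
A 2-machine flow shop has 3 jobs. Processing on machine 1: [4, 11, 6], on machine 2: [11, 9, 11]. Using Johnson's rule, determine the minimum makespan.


Apply Johnson's rule:
  Group 1 (a <= b): [(1, 4, 11), (3, 6, 11)]
  Group 2 (a > b): [(2, 11, 9)]
Optimal job order: [1, 3, 2]
Schedule:
  Job 1: M1 done at 4, M2 done at 15
  Job 3: M1 done at 10, M2 done at 26
  Job 2: M1 done at 21, M2 done at 35
Makespan = 35

35


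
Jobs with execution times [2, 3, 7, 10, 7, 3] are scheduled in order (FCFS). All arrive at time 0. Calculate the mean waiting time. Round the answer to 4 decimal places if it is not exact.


FCFS order (as given): [2, 3, 7, 10, 7, 3]
Waiting times:
  Job 1: wait = 0
  Job 2: wait = 2
  Job 3: wait = 5
  Job 4: wait = 12
  Job 5: wait = 22
  Job 6: wait = 29
Sum of waiting times = 70
Average waiting time = 70/6 = 11.6667

11.6667


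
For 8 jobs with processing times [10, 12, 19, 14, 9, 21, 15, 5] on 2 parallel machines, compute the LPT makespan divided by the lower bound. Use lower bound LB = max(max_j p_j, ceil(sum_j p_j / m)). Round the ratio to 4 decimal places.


LPT order: [21, 19, 15, 14, 12, 10, 9, 5]
Machine loads after assignment: [54, 51]
LPT makespan = 54
Lower bound = max(max_job, ceil(total/2)) = max(21, 53) = 53
Ratio = 54 / 53 = 1.0189

1.0189


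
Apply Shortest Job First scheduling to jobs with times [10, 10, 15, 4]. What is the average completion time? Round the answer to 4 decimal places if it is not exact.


SJF order (ascending): [4, 10, 10, 15]
Completion times:
  Job 1: burst=4, C=4
  Job 2: burst=10, C=14
  Job 3: burst=10, C=24
  Job 4: burst=15, C=39
Average completion = 81/4 = 20.25

20.25


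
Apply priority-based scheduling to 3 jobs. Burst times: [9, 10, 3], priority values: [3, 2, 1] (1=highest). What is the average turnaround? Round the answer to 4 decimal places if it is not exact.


Sort by priority (ascending = highest first):
Order: [(1, 3), (2, 10), (3, 9)]
Completion times:
  Priority 1, burst=3, C=3
  Priority 2, burst=10, C=13
  Priority 3, burst=9, C=22
Average turnaround = 38/3 = 12.6667

12.6667


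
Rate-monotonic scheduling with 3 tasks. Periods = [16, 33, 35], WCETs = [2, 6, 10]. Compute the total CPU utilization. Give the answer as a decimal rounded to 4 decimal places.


Compute individual utilizations (exact fractions):
  Task 1: C/T = 2/16 = 1/8 (approx. 0.125)
  Task 2: C/T = 6/33 = 2/11 (approx. 0.1818)
  Task 3: C/T = 10/35 = 2/7 (approx. 0.2857)
Total utilization U = 1/8 + 2/11 + 2/7 = 365/616
Rounded to 4 decimal places: U = 0.5925
RM (Liu & Layland) bound for 3 tasks = 0.779763; compare with U = 365/616 (approx. 0.592532)
U <= bound, so schedulable by RM sufficient condition.

0.5925


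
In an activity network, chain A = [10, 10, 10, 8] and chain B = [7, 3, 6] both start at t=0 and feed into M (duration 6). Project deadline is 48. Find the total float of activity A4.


Forward pass: ES(A4) = sum of predecessors on chain A = 30
EF = ES + duration = 30 + 8 = 38
Backward pass: LF(M) = deadline = 48; LS(M) = 48 - 6 = 42
LF(A4) = LS(M) - sum(successors on chain A) = 42 - 0 = 42
LS = LF - duration = 42 - 8 = 34
Total float = LS - ES = 34 - 30 = 4

4


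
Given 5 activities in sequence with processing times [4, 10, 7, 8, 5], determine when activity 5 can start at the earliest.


Activity 5 starts after activities 1 through 4 complete.
Predecessor durations: [4, 10, 7, 8]
ES = 4 + 10 + 7 + 8 = 29

29


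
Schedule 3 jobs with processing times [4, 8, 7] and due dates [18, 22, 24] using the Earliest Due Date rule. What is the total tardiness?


Sort by due date (EDD order): [(4, 18), (8, 22), (7, 24)]
Compute completion times and tardiness:
  Job 1: p=4, d=18, C=4, tardiness=max(0,4-18)=0
  Job 2: p=8, d=22, C=12, tardiness=max(0,12-22)=0
  Job 3: p=7, d=24, C=19, tardiness=max(0,19-24)=0
Total tardiness = 0

0


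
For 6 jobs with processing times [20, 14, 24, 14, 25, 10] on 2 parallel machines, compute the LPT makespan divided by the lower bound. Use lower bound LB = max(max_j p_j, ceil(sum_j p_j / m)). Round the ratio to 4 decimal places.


LPT order: [25, 24, 20, 14, 14, 10]
Machine loads after assignment: [53, 54]
LPT makespan = 54
Lower bound = max(max_job, ceil(total/2)) = max(25, 54) = 54
Ratio = 54 / 54 = 1.0

1.0


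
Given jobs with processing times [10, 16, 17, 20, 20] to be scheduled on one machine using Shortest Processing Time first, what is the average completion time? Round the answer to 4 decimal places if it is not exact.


Sort jobs by processing time (SPT order): [10, 16, 17, 20, 20]
Compute completion times sequentially:
  Job 1: processing = 10, completes at 10
  Job 2: processing = 16, completes at 26
  Job 3: processing = 17, completes at 43
  Job 4: processing = 20, completes at 63
  Job 5: processing = 20, completes at 83
Sum of completion times = 225
Average completion time = 225/5 = 45.0

45.0


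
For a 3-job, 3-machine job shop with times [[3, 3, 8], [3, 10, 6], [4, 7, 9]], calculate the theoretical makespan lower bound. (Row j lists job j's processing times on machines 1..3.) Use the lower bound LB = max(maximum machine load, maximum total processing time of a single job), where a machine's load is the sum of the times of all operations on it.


Machine loads:
  Machine 1: 3 + 3 + 4 = 10
  Machine 2: 3 + 10 + 7 = 20
  Machine 3: 8 + 6 + 9 = 23
Max machine load = 23
Job totals:
  Job 1: 14
  Job 2: 19
  Job 3: 20
Max job total = 20
Lower bound = max(23, 20) = 23

23


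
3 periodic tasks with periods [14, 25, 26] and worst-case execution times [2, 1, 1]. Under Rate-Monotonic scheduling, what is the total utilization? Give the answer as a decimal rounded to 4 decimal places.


Compute individual utilizations (exact fractions):
  Task 1: C/T = 2/14 = 1/7 (approx. 0.1429)
  Task 2: C/T = 1/25 (approx. 0.04)
  Task 3: C/T = 1/26 (approx. 0.0385)
Total utilization U = 1/7 + 1/25 + 1/26 = 1007/4550
Rounded to 4 decimal places: U = 0.2213
RM (Liu & Layland) bound for 3 tasks = 0.779763; compare with U = 1007/4550 (approx. 0.221319)
U <= bound, so schedulable by RM sufficient condition.

0.2213


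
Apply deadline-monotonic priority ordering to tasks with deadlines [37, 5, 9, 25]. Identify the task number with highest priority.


Sort tasks by relative deadline (ascending):
  Task 2: deadline = 5
  Task 3: deadline = 9
  Task 4: deadline = 25
  Task 1: deadline = 37
Priority order (highest first): [2, 3, 4, 1]
Highest priority task = 2

2


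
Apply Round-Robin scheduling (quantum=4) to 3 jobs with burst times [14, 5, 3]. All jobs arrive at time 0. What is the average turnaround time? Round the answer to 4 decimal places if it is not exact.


Time quantum = 4
Execution trace:
  J1 runs 4 units, time = 4
  J2 runs 4 units, time = 8
  J3 runs 3 units, time = 11
  J1 runs 4 units, time = 15
  J2 runs 1 units, time = 16
  J1 runs 4 units, time = 20
  J1 runs 2 units, time = 22
Finish times: [22, 16, 11]
Average turnaround = 49/3 = 16.3333

16.3333


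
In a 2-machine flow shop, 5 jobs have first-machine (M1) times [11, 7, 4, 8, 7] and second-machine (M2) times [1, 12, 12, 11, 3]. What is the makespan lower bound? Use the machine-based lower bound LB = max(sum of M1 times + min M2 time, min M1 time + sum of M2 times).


LB1 = sum(M1 times) + min(M2 times) = 37 + 1 = 38
LB2 = min(M1 times) + sum(M2 times) = 4 + 39 = 43
Lower bound = max(LB1, LB2) = max(38, 43) = 43

43


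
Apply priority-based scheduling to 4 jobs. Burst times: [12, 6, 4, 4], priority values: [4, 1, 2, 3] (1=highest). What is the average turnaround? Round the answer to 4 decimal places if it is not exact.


Sort by priority (ascending = highest first):
Order: [(1, 6), (2, 4), (3, 4), (4, 12)]
Completion times:
  Priority 1, burst=6, C=6
  Priority 2, burst=4, C=10
  Priority 3, burst=4, C=14
  Priority 4, burst=12, C=26
Average turnaround = 56/4 = 14.0

14.0


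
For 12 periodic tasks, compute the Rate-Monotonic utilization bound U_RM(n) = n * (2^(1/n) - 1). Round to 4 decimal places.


Compute 2^(1/12) = 1.0594630944
Subtract 1: 1.0594630944 - 1 = 0.0594630944
Multiply by n: 12 * 0.0594630944 = 0.7135571328
Round to 4 dp: 0.7136

0.7136


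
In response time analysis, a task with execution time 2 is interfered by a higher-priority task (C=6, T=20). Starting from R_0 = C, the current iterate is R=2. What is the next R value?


R_next = C + ceil(R_prev / T_hp) * C_hp
ceil(2 / 20) = ceil(0.1) = 1
Interference = 1 * 6 = 6
R_next = 2 + 6 = 8

8


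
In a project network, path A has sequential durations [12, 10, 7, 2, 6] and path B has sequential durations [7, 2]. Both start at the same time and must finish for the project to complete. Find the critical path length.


Path A total = 12 + 10 + 7 + 2 + 6 = 37
Path B total = 7 + 2 = 9
Critical path = longest path = max(37, 9) = 37

37


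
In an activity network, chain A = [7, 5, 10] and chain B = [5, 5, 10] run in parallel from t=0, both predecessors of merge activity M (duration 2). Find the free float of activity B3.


ES(B3) = sum of predecessors on chain B = 10
EF(B3) = ES + duration = 10 + 10 = 20
Successor of B3 is M. ES(M) = max(sum(A), sum(B)) = max(22, 20) = 22
Free float = ES(successor) - EF(current) = 22 - 20 = 2

2


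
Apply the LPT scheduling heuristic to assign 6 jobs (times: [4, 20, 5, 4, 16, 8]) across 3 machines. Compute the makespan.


Sort jobs in decreasing order (LPT): [20, 16, 8, 5, 4, 4]
Assign each job to the least loaded machine:
  Machine 1: jobs [20], load = 20
  Machine 2: jobs [16, 4], load = 20
  Machine 3: jobs [8, 5, 4], load = 17
Makespan = max load = 20

20


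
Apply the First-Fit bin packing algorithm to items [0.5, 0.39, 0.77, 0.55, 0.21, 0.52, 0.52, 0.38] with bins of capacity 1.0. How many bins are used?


Place items sequentially using First-Fit:
  Item 0.5 -> new Bin 1
  Item 0.39 -> Bin 1 (now 0.89)
  Item 0.77 -> new Bin 2
  Item 0.55 -> new Bin 3
  Item 0.21 -> Bin 2 (now 0.98)
  Item 0.52 -> new Bin 4
  Item 0.52 -> new Bin 5
  Item 0.38 -> Bin 3 (now 0.93)
Total bins used = 5

5


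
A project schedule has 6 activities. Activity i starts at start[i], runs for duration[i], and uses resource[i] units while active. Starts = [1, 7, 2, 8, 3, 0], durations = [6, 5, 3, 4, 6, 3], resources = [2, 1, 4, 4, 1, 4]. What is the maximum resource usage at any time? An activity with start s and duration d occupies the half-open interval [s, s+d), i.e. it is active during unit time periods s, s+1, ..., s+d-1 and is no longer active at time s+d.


Each activity i is active on [start_i, start_i + duration_i).
Compute total resource usage per time slot:
  t=0: active resources = [4], total = 4
  t=1: active resources = [2, 4], total = 6
  t=2: active resources = [2, 4, 4], total = 10
  t=3: active resources = [2, 4, 1], total = 7
  t=4: active resources = [2, 4, 1], total = 7
  t=5: active resources = [2, 1], total = 3
  t=6: active resources = [2, 1], total = 3
  t=7: active resources = [1, 1], total = 2
  t=8: active resources = [1, 4, 1], total = 6
  t=9: active resources = [1, 4], total = 5
  t=10: active resources = [1, 4], total = 5
  t=11: active resources = [1, 4], total = 5
Peak resource demand = 10

10


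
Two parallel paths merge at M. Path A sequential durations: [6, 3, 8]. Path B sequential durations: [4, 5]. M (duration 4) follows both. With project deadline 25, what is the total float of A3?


Forward pass: ES(A3) = sum of predecessors on chain A = 9
EF = ES + duration = 9 + 8 = 17
Backward pass: LF(M) = deadline = 25; LS(M) = 25 - 4 = 21
LF(A3) = LS(M) - sum(successors on chain A) = 21 - 0 = 21
LS = LF - duration = 21 - 8 = 13
Total float = LS - ES = 13 - 9 = 4

4


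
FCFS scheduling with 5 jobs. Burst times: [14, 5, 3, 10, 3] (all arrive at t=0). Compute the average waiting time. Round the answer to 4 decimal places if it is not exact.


FCFS order (as given): [14, 5, 3, 10, 3]
Waiting times:
  Job 1: wait = 0
  Job 2: wait = 14
  Job 3: wait = 19
  Job 4: wait = 22
  Job 5: wait = 32
Sum of waiting times = 87
Average waiting time = 87/5 = 17.4

17.4


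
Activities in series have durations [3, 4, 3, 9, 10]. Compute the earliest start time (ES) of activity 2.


Activity 2 starts after activities 1 through 1 complete.
Predecessor durations: [3]
ES = 3 = 3

3


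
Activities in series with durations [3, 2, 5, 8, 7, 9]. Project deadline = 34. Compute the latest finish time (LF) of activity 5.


LF(activity 5) = deadline - sum of successor durations
Successors: activities 6 through 6 with durations [9]
Sum of successor durations = 9
LF = 34 - 9 = 25

25


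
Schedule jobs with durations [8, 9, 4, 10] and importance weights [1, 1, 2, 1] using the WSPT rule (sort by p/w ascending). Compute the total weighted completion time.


Compute p/w ratios and sort ascending (WSPT): [(4, 2), (8, 1), (9, 1), (10, 1)]
Compute weighted completion times:
  Job (p=4,w=2): C=4, w*C=2*4=8
  Job (p=8,w=1): C=12, w*C=1*12=12
  Job (p=9,w=1): C=21, w*C=1*21=21
  Job (p=10,w=1): C=31, w*C=1*31=31
Total weighted completion time = 72

72


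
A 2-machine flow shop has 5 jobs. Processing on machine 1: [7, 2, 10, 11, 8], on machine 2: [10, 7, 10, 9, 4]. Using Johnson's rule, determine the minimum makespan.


Apply Johnson's rule:
  Group 1 (a <= b): [(2, 2, 7), (1, 7, 10), (3, 10, 10)]
  Group 2 (a > b): [(4, 11, 9), (5, 8, 4)]
Optimal job order: [2, 1, 3, 4, 5]
Schedule:
  Job 2: M1 done at 2, M2 done at 9
  Job 1: M1 done at 9, M2 done at 19
  Job 3: M1 done at 19, M2 done at 29
  Job 4: M1 done at 30, M2 done at 39
  Job 5: M1 done at 38, M2 done at 43
Makespan = 43

43


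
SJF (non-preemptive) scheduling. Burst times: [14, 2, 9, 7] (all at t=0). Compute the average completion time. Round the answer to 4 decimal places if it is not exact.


SJF order (ascending): [2, 7, 9, 14]
Completion times:
  Job 1: burst=2, C=2
  Job 2: burst=7, C=9
  Job 3: burst=9, C=18
  Job 4: burst=14, C=32
Average completion = 61/4 = 15.25

15.25


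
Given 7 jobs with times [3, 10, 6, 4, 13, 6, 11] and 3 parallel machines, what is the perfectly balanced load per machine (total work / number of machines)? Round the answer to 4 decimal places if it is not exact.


Total processing time = 3 + 10 + 6 + 4 + 13 + 6 + 11 = 53
Number of machines = 3
Ideal balanced load = 53 / 3 = 17.6667

17.6667


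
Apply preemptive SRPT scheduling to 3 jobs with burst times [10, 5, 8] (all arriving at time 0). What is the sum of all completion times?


Since all jobs arrive at t=0, SRPT equals SPT ordering.
SPT order: [5, 8, 10]
Completion times:
  Job 1: p=5, C=5
  Job 2: p=8, C=13
  Job 3: p=10, C=23
Total completion time = 5 + 13 + 23 = 41

41


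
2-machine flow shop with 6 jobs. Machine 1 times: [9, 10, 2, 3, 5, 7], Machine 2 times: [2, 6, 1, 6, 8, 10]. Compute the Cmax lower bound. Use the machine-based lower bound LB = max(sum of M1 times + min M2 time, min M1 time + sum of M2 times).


LB1 = sum(M1 times) + min(M2 times) = 36 + 1 = 37
LB2 = min(M1 times) + sum(M2 times) = 2 + 33 = 35
Lower bound = max(LB1, LB2) = max(37, 35) = 37

37


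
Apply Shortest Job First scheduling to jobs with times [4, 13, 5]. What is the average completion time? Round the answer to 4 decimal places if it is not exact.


SJF order (ascending): [4, 5, 13]
Completion times:
  Job 1: burst=4, C=4
  Job 2: burst=5, C=9
  Job 3: burst=13, C=22
Average completion = 35/3 = 11.6667

11.6667


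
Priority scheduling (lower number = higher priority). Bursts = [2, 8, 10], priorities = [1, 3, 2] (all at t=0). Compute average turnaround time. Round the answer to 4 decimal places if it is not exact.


Sort by priority (ascending = highest first):
Order: [(1, 2), (2, 10), (3, 8)]
Completion times:
  Priority 1, burst=2, C=2
  Priority 2, burst=10, C=12
  Priority 3, burst=8, C=20
Average turnaround = 34/3 = 11.3333

11.3333


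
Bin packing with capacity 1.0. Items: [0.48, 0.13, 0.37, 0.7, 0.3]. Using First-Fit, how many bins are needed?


Place items sequentially using First-Fit:
  Item 0.48 -> new Bin 1
  Item 0.13 -> Bin 1 (now 0.61)
  Item 0.37 -> Bin 1 (now 0.98)
  Item 0.7 -> new Bin 2
  Item 0.3 -> Bin 2 (now 1.0)
Total bins used = 2

2


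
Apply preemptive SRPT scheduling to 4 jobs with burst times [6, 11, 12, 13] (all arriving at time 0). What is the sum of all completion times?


Since all jobs arrive at t=0, SRPT equals SPT ordering.
SPT order: [6, 11, 12, 13]
Completion times:
  Job 1: p=6, C=6
  Job 2: p=11, C=17
  Job 3: p=12, C=29
  Job 4: p=13, C=42
Total completion time = 6 + 17 + 29 + 42 = 94

94


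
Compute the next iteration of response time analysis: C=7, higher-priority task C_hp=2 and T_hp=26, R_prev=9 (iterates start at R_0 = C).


R_next = C + ceil(R_prev / T_hp) * C_hp
ceil(9 / 26) = ceil(0.3462) = 1
Interference = 1 * 2 = 2
R_next = 7 + 2 = 9
R_next = R_prev, so the iteration has converged (response time = 9).

9


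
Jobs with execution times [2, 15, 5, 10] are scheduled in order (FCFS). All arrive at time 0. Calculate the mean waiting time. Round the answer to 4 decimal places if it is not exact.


FCFS order (as given): [2, 15, 5, 10]
Waiting times:
  Job 1: wait = 0
  Job 2: wait = 2
  Job 3: wait = 17
  Job 4: wait = 22
Sum of waiting times = 41
Average waiting time = 41/4 = 10.25

10.25


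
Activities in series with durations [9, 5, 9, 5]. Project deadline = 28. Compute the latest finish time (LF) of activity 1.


LF(activity 1) = deadline - sum of successor durations
Successors: activities 2 through 4 with durations [5, 9, 5]
Sum of successor durations = 19
LF = 28 - 19 = 9

9


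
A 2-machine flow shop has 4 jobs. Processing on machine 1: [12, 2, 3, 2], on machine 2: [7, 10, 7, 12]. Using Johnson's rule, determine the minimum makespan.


Apply Johnson's rule:
  Group 1 (a <= b): [(2, 2, 10), (4, 2, 12), (3, 3, 7)]
  Group 2 (a > b): [(1, 12, 7)]
Optimal job order: [2, 4, 3, 1]
Schedule:
  Job 2: M1 done at 2, M2 done at 12
  Job 4: M1 done at 4, M2 done at 24
  Job 3: M1 done at 7, M2 done at 31
  Job 1: M1 done at 19, M2 done at 38
Makespan = 38

38


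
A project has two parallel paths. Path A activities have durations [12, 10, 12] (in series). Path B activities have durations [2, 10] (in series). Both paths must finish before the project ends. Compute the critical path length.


Path A total = 12 + 10 + 12 = 34
Path B total = 2 + 10 = 12
Critical path = longest path = max(34, 12) = 34

34


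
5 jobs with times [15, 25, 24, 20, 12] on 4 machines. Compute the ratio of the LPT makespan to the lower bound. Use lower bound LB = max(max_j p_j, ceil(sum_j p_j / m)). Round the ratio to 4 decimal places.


LPT order: [25, 24, 20, 15, 12]
Machine loads after assignment: [25, 24, 20, 27]
LPT makespan = 27
Lower bound = max(max_job, ceil(total/4)) = max(25, 24) = 25
Ratio = 27 / 25 = 1.08

1.08


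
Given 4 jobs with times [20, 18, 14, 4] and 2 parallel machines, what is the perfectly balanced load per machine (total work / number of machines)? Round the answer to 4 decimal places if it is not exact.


Total processing time = 20 + 18 + 14 + 4 = 56
Number of machines = 2
Ideal balanced load = 56 / 2 = 28.0

28.0


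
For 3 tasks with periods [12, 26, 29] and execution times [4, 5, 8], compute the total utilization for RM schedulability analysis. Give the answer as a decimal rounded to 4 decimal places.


Compute individual utilizations (exact fractions):
  Task 1: C/T = 4/12 = 1/3 (approx. 0.3333)
  Task 2: C/T = 5/26 (approx. 0.1923)
  Task 3: C/T = 8/29 (approx. 0.2759)
Total utilization U = 1/3 + 5/26 + 8/29 = 1813/2262
Rounded to 4 decimal places: U = 0.8015
RM (Liu & Layland) bound for 3 tasks = 0.779763; compare with U = 1813/2262 (approx. 0.801503)
bound < U <= 1, so the RM sufficient condition is not met (inconclusive; an exact test such as response-time analysis is needed).

0.8015


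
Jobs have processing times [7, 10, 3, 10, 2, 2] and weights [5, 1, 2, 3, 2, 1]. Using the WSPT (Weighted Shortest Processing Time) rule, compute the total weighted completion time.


Compute p/w ratios and sort ascending (WSPT): [(2, 2), (7, 5), (3, 2), (2, 1), (10, 3), (10, 1)]
Compute weighted completion times:
  Job (p=2,w=2): C=2, w*C=2*2=4
  Job (p=7,w=5): C=9, w*C=5*9=45
  Job (p=3,w=2): C=12, w*C=2*12=24
  Job (p=2,w=1): C=14, w*C=1*14=14
  Job (p=10,w=3): C=24, w*C=3*24=72
  Job (p=10,w=1): C=34, w*C=1*34=34
Total weighted completion time = 193

193


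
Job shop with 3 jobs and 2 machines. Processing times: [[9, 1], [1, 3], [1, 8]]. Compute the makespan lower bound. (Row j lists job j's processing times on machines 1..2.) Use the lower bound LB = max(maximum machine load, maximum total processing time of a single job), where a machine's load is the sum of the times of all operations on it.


Machine loads:
  Machine 1: 9 + 1 + 1 = 11
  Machine 2: 1 + 3 + 8 = 12
Max machine load = 12
Job totals:
  Job 1: 10
  Job 2: 4
  Job 3: 9
Max job total = 10
Lower bound = max(12, 10) = 12

12


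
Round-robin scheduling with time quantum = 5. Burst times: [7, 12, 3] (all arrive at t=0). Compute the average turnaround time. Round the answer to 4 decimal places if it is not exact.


Time quantum = 5
Execution trace:
  J1 runs 5 units, time = 5
  J2 runs 5 units, time = 10
  J3 runs 3 units, time = 13
  J1 runs 2 units, time = 15
  J2 runs 5 units, time = 20
  J2 runs 2 units, time = 22
Finish times: [15, 22, 13]
Average turnaround = 50/3 = 16.6667

16.6667


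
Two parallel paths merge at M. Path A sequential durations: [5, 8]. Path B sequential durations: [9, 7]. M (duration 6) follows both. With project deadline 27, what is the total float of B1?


Forward pass: ES(B1) = sum of predecessors on chain B = 0
EF = ES + duration = 0 + 9 = 9
Backward pass: LF(M) = deadline = 27; LS(M) = 27 - 6 = 21
LF(B1) = LS(M) - sum(successors on chain B) = 21 - 7 = 14
LS = LF - duration = 14 - 9 = 5
Total float = LS - ES = 5 - 0 = 5

5


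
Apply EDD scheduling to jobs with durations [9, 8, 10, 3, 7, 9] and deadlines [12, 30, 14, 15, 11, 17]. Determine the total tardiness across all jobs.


Sort by due date (EDD order): [(7, 11), (9, 12), (10, 14), (3, 15), (9, 17), (8, 30)]
Compute completion times and tardiness:
  Job 1: p=7, d=11, C=7, tardiness=max(0,7-11)=0
  Job 2: p=9, d=12, C=16, tardiness=max(0,16-12)=4
  Job 3: p=10, d=14, C=26, tardiness=max(0,26-14)=12
  Job 4: p=3, d=15, C=29, tardiness=max(0,29-15)=14
  Job 5: p=9, d=17, C=38, tardiness=max(0,38-17)=21
  Job 6: p=8, d=30, C=46, tardiness=max(0,46-30)=16
Total tardiness = 67

67


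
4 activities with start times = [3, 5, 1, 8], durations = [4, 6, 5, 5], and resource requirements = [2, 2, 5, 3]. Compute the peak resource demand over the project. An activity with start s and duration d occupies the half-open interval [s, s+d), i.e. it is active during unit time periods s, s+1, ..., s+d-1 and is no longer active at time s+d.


Each activity i is active on [start_i, start_i + duration_i).
Compute total resource usage per time slot:
  t=0: active resources = [], total = 0
  t=1: active resources = [5], total = 5
  t=2: active resources = [5], total = 5
  t=3: active resources = [2, 5], total = 7
  t=4: active resources = [2, 5], total = 7
  t=5: active resources = [2, 2, 5], total = 9
  t=6: active resources = [2, 2], total = 4
  t=7: active resources = [2], total = 2
  t=8: active resources = [2, 3], total = 5
  t=9: active resources = [2, 3], total = 5
  t=10: active resources = [2, 3], total = 5
  t=11: active resources = [3], total = 3
  t=12: active resources = [3], total = 3
Peak resource demand = 9

9


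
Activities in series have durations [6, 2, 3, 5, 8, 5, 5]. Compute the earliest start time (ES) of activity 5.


Activity 5 starts after activities 1 through 4 complete.
Predecessor durations: [6, 2, 3, 5]
ES = 6 + 2 + 3 + 5 = 16

16


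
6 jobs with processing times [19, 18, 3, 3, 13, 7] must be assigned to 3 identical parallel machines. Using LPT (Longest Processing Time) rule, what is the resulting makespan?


Sort jobs in decreasing order (LPT): [19, 18, 13, 7, 3, 3]
Assign each job to the least loaded machine:
  Machine 1: jobs [19, 3], load = 22
  Machine 2: jobs [18, 3], load = 21
  Machine 3: jobs [13, 7], load = 20
Makespan = max load = 22

22


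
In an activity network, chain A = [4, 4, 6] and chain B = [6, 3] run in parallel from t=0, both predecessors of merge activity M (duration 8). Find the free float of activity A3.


ES(A3) = sum of predecessors on chain A = 8
EF(A3) = ES + duration = 8 + 6 = 14
Successor of A3 is M. ES(M) = max(sum(A), sum(B)) = max(14, 9) = 14
Free float = ES(successor) - EF(current) = 14 - 14 = 0

0


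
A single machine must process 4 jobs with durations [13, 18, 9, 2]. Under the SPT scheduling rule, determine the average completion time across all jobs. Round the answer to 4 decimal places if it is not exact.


Sort jobs by processing time (SPT order): [2, 9, 13, 18]
Compute completion times sequentially:
  Job 1: processing = 2, completes at 2
  Job 2: processing = 9, completes at 11
  Job 3: processing = 13, completes at 24
  Job 4: processing = 18, completes at 42
Sum of completion times = 79
Average completion time = 79/4 = 19.75

19.75


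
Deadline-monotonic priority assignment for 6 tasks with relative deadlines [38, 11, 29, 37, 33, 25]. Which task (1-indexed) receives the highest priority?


Sort tasks by relative deadline (ascending):
  Task 2: deadline = 11
  Task 6: deadline = 25
  Task 3: deadline = 29
  Task 5: deadline = 33
  Task 4: deadline = 37
  Task 1: deadline = 38
Priority order (highest first): [2, 6, 3, 5, 4, 1]
Highest priority task = 2

2


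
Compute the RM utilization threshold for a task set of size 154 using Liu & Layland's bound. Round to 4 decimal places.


Compute 2^(1/154) = 1.0045111002
Subtract 1: 1.0045111002 - 1 = 0.0045111002
Multiply by n: 154 * 0.0045111002 = 0.6947094308
Round to 4 dp: 0.6947

0.6947


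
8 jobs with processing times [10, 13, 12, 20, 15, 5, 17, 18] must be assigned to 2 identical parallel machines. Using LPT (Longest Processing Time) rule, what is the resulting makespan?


Sort jobs in decreasing order (LPT): [20, 18, 17, 15, 13, 12, 10, 5]
Assign each job to the least loaded machine:
  Machine 1: jobs [20, 15, 13, 5], load = 53
  Machine 2: jobs [18, 17, 12, 10], load = 57
Makespan = max load = 57

57


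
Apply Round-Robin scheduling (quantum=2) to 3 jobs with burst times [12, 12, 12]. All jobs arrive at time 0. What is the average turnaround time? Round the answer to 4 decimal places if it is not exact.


Time quantum = 2
Execution trace:
  J1 runs 2 units, time = 2
  J2 runs 2 units, time = 4
  J3 runs 2 units, time = 6
  J1 runs 2 units, time = 8
  J2 runs 2 units, time = 10
  J3 runs 2 units, time = 12
  J1 runs 2 units, time = 14
  J2 runs 2 units, time = 16
  J3 runs 2 units, time = 18
  J1 runs 2 units, time = 20
  J2 runs 2 units, time = 22
  J3 runs 2 units, time = 24
  J1 runs 2 units, time = 26
  J2 runs 2 units, time = 28
  J3 runs 2 units, time = 30
  J1 runs 2 units, time = 32
  J2 runs 2 units, time = 34
  J3 runs 2 units, time = 36
Finish times: [32, 34, 36]
Average turnaround = 102/3 = 34.0

34.0


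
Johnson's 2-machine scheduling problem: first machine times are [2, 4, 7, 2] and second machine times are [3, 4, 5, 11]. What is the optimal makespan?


Apply Johnson's rule:
  Group 1 (a <= b): [(1, 2, 3), (4, 2, 11), (2, 4, 4)]
  Group 2 (a > b): [(3, 7, 5)]
Optimal job order: [1, 4, 2, 3]
Schedule:
  Job 1: M1 done at 2, M2 done at 5
  Job 4: M1 done at 4, M2 done at 16
  Job 2: M1 done at 8, M2 done at 20
  Job 3: M1 done at 15, M2 done at 25
Makespan = 25

25


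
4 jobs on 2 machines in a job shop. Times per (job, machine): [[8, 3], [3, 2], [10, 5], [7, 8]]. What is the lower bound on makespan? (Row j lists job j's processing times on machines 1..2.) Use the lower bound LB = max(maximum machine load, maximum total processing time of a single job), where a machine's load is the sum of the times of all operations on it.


Machine loads:
  Machine 1: 8 + 3 + 10 + 7 = 28
  Machine 2: 3 + 2 + 5 + 8 = 18
Max machine load = 28
Job totals:
  Job 1: 11
  Job 2: 5
  Job 3: 15
  Job 4: 15
Max job total = 15
Lower bound = max(28, 15) = 28

28


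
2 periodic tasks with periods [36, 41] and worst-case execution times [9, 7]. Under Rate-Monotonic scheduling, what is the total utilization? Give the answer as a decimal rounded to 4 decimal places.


Compute individual utilizations (exact fractions):
  Task 1: C/T = 9/36 = 1/4 (approx. 0.25)
  Task 2: C/T = 7/41 (approx. 0.1707)
Total utilization U = 1/4 + 7/41 = 69/164
Rounded to 4 decimal places: U = 0.4207
RM (Liu & Layland) bound for 2 tasks = 0.828427; compare with U = 69/164 (approx. 0.420732)
U <= bound, so schedulable by RM sufficient condition.

0.4207


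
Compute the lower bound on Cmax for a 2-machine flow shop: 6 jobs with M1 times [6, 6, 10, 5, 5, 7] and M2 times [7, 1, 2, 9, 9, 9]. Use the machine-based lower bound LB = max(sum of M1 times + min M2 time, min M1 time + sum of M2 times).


LB1 = sum(M1 times) + min(M2 times) = 39 + 1 = 40
LB2 = min(M1 times) + sum(M2 times) = 5 + 37 = 42
Lower bound = max(LB1, LB2) = max(40, 42) = 42

42


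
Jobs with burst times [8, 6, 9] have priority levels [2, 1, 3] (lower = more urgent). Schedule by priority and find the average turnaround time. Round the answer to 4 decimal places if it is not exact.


Sort by priority (ascending = highest first):
Order: [(1, 6), (2, 8), (3, 9)]
Completion times:
  Priority 1, burst=6, C=6
  Priority 2, burst=8, C=14
  Priority 3, burst=9, C=23
Average turnaround = 43/3 = 14.3333

14.3333


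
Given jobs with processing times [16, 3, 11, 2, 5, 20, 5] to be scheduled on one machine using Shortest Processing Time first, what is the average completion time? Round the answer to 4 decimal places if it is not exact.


Sort jobs by processing time (SPT order): [2, 3, 5, 5, 11, 16, 20]
Compute completion times sequentially:
  Job 1: processing = 2, completes at 2
  Job 2: processing = 3, completes at 5
  Job 3: processing = 5, completes at 10
  Job 4: processing = 5, completes at 15
  Job 5: processing = 11, completes at 26
  Job 6: processing = 16, completes at 42
  Job 7: processing = 20, completes at 62
Sum of completion times = 162
Average completion time = 162/7 = 23.1429

23.1429


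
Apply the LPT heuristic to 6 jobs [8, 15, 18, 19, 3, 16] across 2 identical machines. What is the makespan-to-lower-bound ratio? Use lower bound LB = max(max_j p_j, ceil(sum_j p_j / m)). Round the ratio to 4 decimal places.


LPT order: [19, 18, 16, 15, 8, 3]
Machine loads after assignment: [42, 37]
LPT makespan = 42
Lower bound = max(max_job, ceil(total/2)) = max(19, 40) = 40
Ratio = 42 / 40 = 1.05

1.05


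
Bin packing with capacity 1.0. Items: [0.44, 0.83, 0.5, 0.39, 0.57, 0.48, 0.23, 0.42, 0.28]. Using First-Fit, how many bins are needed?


Place items sequentially using First-Fit:
  Item 0.44 -> new Bin 1
  Item 0.83 -> new Bin 2
  Item 0.5 -> Bin 1 (now 0.94)
  Item 0.39 -> new Bin 3
  Item 0.57 -> Bin 3 (now 0.96)
  Item 0.48 -> new Bin 4
  Item 0.23 -> Bin 4 (now 0.71)
  Item 0.42 -> new Bin 5
  Item 0.28 -> Bin 4 (now 0.99)
Total bins used = 5

5


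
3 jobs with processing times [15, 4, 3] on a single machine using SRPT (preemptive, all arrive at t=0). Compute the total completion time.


Since all jobs arrive at t=0, SRPT equals SPT ordering.
SPT order: [3, 4, 15]
Completion times:
  Job 1: p=3, C=3
  Job 2: p=4, C=7
  Job 3: p=15, C=22
Total completion time = 3 + 7 + 22 = 32

32


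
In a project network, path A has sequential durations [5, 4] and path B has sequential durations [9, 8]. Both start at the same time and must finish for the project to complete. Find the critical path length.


Path A total = 5 + 4 = 9
Path B total = 9 + 8 = 17
Critical path = longest path = max(9, 17) = 17

17


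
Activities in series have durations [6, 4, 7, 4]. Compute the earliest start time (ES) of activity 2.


Activity 2 starts after activities 1 through 1 complete.
Predecessor durations: [6]
ES = 6 = 6

6


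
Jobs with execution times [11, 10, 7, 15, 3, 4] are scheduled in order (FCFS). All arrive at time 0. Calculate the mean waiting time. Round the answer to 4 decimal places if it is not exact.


FCFS order (as given): [11, 10, 7, 15, 3, 4]
Waiting times:
  Job 1: wait = 0
  Job 2: wait = 11
  Job 3: wait = 21
  Job 4: wait = 28
  Job 5: wait = 43
  Job 6: wait = 46
Sum of waiting times = 149
Average waiting time = 149/6 = 24.8333

24.8333


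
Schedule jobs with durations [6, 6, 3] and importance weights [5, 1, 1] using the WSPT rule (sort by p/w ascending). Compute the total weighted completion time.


Compute p/w ratios and sort ascending (WSPT): [(6, 5), (3, 1), (6, 1)]
Compute weighted completion times:
  Job (p=6,w=5): C=6, w*C=5*6=30
  Job (p=3,w=1): C=9, w*C=1*9=9
  Job (p=6,w=1): C=15, w*C=1*15=15
Total weighted completion time = 54

54


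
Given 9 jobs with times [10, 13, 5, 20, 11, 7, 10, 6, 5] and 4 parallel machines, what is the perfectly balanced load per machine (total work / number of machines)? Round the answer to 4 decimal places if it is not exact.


Total processing time = 10 + 13 + 5 + 20 + 11 + 7 + 10 + 6 + 5 = 87
Number of machines = 4
Ideal balanced load = 87 / 4 = 21.75

21.75


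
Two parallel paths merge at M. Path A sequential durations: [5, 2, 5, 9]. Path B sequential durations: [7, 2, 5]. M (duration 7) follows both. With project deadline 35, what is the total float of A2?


Forward pass: ES(A2) = sum of predecessors on chain A = 5
EF = ES + duration = 5 + 2 = 7
Backward pass: LF(M) = deadline = 35; LS(M) = 35 - 7 = 28
LF(A2) = LS(M) - sum(successors on chain A) = 28 - 14 = 14
LS = LF - duration = 14 - 2 = 12
Total float = LS - ES = 12 - 5 = 7

7


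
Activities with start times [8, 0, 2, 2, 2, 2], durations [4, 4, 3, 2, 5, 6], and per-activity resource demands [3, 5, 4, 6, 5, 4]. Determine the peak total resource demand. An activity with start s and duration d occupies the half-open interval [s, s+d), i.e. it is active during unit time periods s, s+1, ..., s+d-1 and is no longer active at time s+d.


Each activity i is active on [start_i, start_i + duration_i).
Compute total resource usage per time slot:
  t=0: active resources = [5], total = 5
  t=1: active resources = [5], total = 5
  t=2: active resources = [5, 4, 6, 5, 4], total = 24
  t=3: active resources = [5, 4, 6, 5, 4], total = 24
  t=4: active resources = [4, 5, 4], total = 13
  t=5: active resources = [5, 4], total = 9
  t=6: active resources = [5, 4], total = 9
  t=7: active resources = [4], total = 4
  t=8: active resources = [3], total = 3
  t=9: active resources = [3], total = 3
  t=10: active resources = [3], total = 3
  t=11: active resources = [3], total = 3
Peak resource demand = 24

24


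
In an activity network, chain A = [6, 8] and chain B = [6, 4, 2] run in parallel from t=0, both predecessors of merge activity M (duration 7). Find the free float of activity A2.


ES(A2) = sum of predecessors on chain A = 6
EF(A2) = ES + duration = 6 + 8 = 14
Successor of A2 is M. ES(M) = max(sum(A), sum(B)) = max(14, 12) = 14
Free float = ES(successor) - EF(current) = 14 - 14 = 0

0


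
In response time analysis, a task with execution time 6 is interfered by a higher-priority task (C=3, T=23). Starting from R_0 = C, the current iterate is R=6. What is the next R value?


R_next = C + ceil(R_prev / T_hp) * C_hp
ceil(6 / 23) = ceil(0.2609) = 1
Interference = 1 * 3 = 3
R_next = 6 + 3 = 9

9


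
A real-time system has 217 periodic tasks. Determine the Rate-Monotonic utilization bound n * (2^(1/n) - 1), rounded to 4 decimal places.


Compute 2^(1/217) = 1.0031993336
Subtract 1: 1.0031993336 - 1 = 0.0031993336
Multiply by n: 217 * 0.0031993336 = 0.6942553912
Round to 4 dp: 0.6943

0.6943


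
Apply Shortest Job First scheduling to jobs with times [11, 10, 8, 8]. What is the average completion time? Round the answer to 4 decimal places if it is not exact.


SJF order (ascending): [8, 8, 10, 11]
Completion times:
  Job 1: burst=8, C=8
  Job 2: burst=8, C=16
  Job 3: burst=10, C=26
  Job 4: burst=11, C=37
Average completion = 87/4 = 21.75

21.75


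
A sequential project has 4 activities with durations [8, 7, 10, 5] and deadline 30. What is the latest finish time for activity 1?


LF(activity 1) = deadline - sum of successor durations
Successors: activities 2 through 4 with durations [7, 10, 5]
Sum of successor durations = 22
LF = 30 - 22 = 8

8


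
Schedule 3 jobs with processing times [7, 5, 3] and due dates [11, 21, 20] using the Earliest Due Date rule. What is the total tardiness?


Sort by due date (EDD order): [(7, 11), (3, 20), (5, 21)]
Compute completion times and tardiness:
  Job 1: p=7, d=11, C=7, tardiness=max(0,7-11)=0
  Job 2: p=3, d=20, C=10, tardiness=max(0,10-20)=0
  Job 3: p=5, d=21, C=15, tardiness=max(0,15-21)=0
Total tardiness = 0

0


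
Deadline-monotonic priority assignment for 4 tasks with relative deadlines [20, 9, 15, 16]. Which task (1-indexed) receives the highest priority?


Sort tasks by relative deadline (ascending):
  Task 2: deadline = 9
  Task 3: deadline = 15
  Task 4: deadline = 16
  Task 1: deadline = 20
Priority order (highest first): [2, 3, 4, 1]
Highest priority task = 2

2


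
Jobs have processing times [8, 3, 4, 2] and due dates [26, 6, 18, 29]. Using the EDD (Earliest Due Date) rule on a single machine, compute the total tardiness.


Sort by due date (EDD order): [(3, 6), (4, 18), (8, 26), (2, 29)]
Compute completion times and tardiness:
  Job 1: p=3, d=6, C=3, tardiness=max(0,3-6)=0
  Job 2: p=4, d=18, C=7, tardiness=max(0,7-18)=0
  Job 3: p=8, d=26, C=15, tardiness=max(0,15-26)=0
  Job 4: p=2, d=29, C=17, tardiness=max(0,17-29)=0
Total tardiness = 0

0


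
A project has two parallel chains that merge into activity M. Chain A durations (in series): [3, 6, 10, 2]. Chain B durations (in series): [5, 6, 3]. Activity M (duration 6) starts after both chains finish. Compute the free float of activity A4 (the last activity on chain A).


ES(A4) = sum of predecessors on chain A = 19
EF(A4) = ES + duration = 19 + 2 = 21
Successor of A4 is M. ES(M) = max(sum(A), sum(B)) = max(21, 14) = 21
Free float = ES(successor) - EF(current) = 21 - 21 = 0

0


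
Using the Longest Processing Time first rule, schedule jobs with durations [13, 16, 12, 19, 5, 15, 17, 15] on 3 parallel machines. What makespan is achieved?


Sort jobs in decreasing order (LPT): [19, 17, 16, 15, 15, 13, 12, 5]
Assign each job to the least loaded machine:
  Machine 1: jobs [19, 13, 5], load = 37
  Machine 2: jobs [17, 15], load = 32
  Machine 3: jobs [16, 15, 12], load = 43
Makespan = max load = 43

43
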